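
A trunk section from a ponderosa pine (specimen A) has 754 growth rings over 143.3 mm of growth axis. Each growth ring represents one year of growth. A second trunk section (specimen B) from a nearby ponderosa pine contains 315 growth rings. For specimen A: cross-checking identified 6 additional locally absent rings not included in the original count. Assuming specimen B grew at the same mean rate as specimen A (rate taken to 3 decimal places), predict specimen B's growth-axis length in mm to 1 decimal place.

59.5 mm

Specimen A: adjusted count: 754 + 6 = 760 growth rings.
A: Extension rate ≈ 143.3 / 760 = 0.189 mm per year.
Length of B = 0.189 × 315 = 59.5 mm.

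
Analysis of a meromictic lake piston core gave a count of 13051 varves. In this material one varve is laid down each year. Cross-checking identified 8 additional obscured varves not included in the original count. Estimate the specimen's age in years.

Correcting the raw count gives 13051 + 8 = 13059 true varves.
One varve per year makes the duration 13059 years.

13059 yr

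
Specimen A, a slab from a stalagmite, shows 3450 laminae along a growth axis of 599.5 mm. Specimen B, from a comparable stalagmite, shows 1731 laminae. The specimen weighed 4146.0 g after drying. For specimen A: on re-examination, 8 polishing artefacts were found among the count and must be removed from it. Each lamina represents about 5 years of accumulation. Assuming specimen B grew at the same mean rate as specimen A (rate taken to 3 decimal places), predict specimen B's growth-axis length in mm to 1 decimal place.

302.9 mm

Specimen A: adjusted count: 3450 − 8 = 3442 laminae.
Specimen A: multiplying by 5 years per lamina: 3442 × 5 = 17210 years.
A: Mean rate = 599.5 mm / 17210 years ≈ 0.035 mm/yr.
Specimen B: 1731 laminae at 5 years each span 1731 × 5 = 8655 years. B's length ≈ 0.035 × 8655 = 302.9 mm.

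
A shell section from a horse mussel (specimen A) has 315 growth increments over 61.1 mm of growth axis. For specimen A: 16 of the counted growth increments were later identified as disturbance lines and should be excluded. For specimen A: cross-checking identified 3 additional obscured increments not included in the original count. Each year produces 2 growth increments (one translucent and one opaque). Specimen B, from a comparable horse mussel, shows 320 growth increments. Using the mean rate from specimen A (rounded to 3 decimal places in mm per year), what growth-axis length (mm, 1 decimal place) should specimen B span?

Specimen A: after corrections the count is 315 − 16 + 3 = 302 growth increments.
Specimen A: with 2 growth increments per year, 302 / 2 = 151 years.
A: Extension rate ≈ 61.1 / 151 = 0.405 mm/yr.
Specimen B: with 2 growth increments per year, 320 / 2 = 160 years. B's length ≈ 0.405 × 160 = 64.8 mm.

64.8 mm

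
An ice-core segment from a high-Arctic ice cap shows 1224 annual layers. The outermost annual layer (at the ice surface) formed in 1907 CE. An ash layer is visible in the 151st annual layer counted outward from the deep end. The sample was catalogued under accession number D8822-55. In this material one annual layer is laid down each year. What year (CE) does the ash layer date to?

834 CE

The ash layer sits at annual layer 151 from the deep end, so 1224 − 151 = 1073 annual layers formed after it.
The annual layer at the ice surface is 1907 CE, so the ash layer dates to 1907 − 1073 = 834 CE.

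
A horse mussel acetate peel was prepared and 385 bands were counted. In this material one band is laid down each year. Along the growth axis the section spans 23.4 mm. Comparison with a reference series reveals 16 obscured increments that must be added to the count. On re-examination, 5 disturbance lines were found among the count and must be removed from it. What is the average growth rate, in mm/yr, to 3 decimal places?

After corrections the count is 385 − 5 + 16 = 396 bands.
Mean rate = 23.4 mm / 396 years ≈ 0.059 mm/yr.

0.059 mm/yr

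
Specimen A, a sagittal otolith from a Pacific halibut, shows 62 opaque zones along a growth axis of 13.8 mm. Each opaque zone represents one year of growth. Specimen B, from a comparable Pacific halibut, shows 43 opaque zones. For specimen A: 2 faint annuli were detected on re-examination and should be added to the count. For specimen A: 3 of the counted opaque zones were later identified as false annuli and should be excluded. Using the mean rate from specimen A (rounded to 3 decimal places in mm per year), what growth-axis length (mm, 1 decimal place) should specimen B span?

9.7 mm

Specimen A: correcting the raw count gives 62 − 3 + 2 = 61 true opaque zones.
A: Extension rate ≈ 13.8 / 61 = 0.226 mm per year.
Length of B = 0.226 × 43 = 9.7 mm.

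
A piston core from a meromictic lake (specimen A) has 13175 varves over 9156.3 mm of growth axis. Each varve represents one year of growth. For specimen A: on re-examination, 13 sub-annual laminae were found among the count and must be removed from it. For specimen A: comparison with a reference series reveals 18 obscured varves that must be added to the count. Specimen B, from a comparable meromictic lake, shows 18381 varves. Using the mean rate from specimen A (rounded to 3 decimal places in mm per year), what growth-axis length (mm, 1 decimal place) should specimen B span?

Specimen A: adjusted count: 13175 − 13 + 18 = 13180 varves.
A: Extension rate ≈ 9156.3 / 13180 = 0.695 mm/yr.
B's length ≈ 0.695 × 18381 = 12774.8 mm.

12774.8 mm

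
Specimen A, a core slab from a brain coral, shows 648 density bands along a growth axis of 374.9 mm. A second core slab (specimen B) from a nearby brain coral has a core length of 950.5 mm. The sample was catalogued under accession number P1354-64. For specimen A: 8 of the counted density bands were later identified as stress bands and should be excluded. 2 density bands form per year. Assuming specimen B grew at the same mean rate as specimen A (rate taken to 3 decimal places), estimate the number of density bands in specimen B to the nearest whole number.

Specimen A: correcting the raw count gives 648 − 8 = 640 true density bands.
Specimen A: with 2 density bands per year, 640 / 2 = 320 years.
A: Mean rate = 374.9 mm / 320 years ≈ 1.172 mm per year.
For B, 950.5 / 1.172 = 811.01 years; at 2 density bands per year that is 811.01 × 2 ≈ 1622 density bands.

1622 density bands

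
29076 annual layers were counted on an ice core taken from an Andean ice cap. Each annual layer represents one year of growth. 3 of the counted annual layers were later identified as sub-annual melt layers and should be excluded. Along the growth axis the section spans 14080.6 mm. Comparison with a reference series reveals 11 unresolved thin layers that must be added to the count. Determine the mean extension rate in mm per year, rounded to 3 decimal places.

0.484 mm per year

After corrections the count is 29076 − 3 + 11 = 29084 annual layers.
Mean rate = 14080.6 mm / 29084 years ≈ 0.484 mm per year.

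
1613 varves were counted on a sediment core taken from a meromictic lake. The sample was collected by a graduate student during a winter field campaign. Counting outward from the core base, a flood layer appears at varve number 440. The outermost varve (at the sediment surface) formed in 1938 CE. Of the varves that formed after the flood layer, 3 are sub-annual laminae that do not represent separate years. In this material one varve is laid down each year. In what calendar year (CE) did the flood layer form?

Between varve 440 and the sediment surface there are 1613 − 440 = 1173 varves.
Excluding 3 false varves: 1173 − 3 = 1170.
1938 − 1170 = 768 CE.

768 CE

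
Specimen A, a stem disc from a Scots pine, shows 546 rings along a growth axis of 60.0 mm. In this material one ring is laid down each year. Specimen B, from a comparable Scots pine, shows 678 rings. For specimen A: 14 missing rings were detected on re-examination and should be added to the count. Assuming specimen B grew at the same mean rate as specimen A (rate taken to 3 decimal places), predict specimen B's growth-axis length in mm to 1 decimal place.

72.5 mm

Specimen A: true ring count = 546 + 14 = 560.
A: Mean rate = 60.0 mm / 560 years ≈ 0.107 mm/yr.
Length of B = 0.107 × 678 = 72.5 mm.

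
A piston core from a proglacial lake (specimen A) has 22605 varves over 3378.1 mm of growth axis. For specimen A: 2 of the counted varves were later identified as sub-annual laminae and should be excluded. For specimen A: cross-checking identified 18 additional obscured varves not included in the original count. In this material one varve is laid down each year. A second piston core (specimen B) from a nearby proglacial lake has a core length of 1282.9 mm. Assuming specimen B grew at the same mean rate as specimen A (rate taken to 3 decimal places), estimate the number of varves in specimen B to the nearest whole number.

Specimen A: after corrections the count is 22605 − 2 + 18 = 22621 varves.
A: Mean rate = 3378.1 mm / 22621 years ≈ 0.149 mm per year.
B spans 1282.9 / 0.149 = 8610.07 years ≈ 8610 varves.

8610 varves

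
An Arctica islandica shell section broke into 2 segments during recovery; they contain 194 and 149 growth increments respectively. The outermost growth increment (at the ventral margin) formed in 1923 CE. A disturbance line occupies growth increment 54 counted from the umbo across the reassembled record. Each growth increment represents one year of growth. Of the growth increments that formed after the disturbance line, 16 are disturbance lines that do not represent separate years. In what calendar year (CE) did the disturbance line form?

1650 CE

Total growth increments = 194 + 149 = 343.
343 − 54 = 289 growth increments lie beyond the disturbance line toward the ventral margin.
Excluding 16 false growth increments: 289 − 16 = 273.
Counting back 273 years from 1923 CE places the disturbance line in 1923 − 273 = 1650 CE.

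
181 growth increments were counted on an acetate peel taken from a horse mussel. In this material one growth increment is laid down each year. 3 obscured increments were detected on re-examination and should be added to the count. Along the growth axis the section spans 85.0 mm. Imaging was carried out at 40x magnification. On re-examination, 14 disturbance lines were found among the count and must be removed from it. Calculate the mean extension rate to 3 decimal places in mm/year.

Correcting the raw count gives 181 − 14 + 3 = 170 true growth increments.
85.0 mm over 170 years gives 85.0 / 170 ≈ 0.500 mm/year.

0.500 mm/year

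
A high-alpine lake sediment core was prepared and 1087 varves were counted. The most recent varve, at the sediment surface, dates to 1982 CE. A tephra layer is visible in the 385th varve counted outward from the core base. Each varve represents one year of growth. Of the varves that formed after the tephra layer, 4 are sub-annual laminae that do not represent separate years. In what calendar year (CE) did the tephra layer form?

1284 CE

1087 − 385 = 702 varves lie beyond the tephra layer toward the sediment surface.
702 − 4 false = 698 true varves after the tephra layer.
The varve at the sediment surface is 1982 CE, so the tephra layer dates to 1982 − 698 = 1284 CE.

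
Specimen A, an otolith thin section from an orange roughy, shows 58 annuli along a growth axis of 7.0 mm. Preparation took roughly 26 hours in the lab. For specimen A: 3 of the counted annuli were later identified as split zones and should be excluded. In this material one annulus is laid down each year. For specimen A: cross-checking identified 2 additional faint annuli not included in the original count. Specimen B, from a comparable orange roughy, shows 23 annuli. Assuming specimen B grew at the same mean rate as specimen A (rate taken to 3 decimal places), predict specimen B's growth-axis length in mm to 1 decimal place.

2.8 mm

Specimen A: after corrections the count is 58 − 3 + 2 = 57 annuli.
A: Extension rate ≈ 7.0 / 57 = 0.123 mm/year.
For B, 0.123 mm/year × 23 years = 2.8 mm.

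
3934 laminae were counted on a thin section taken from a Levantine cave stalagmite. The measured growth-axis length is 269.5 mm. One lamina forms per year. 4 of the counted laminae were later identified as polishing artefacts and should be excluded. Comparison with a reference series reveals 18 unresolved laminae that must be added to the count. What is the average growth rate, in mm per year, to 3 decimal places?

Adjusted count: 3934 − 4 + 18 = 3948 laminae.
Mean rate = 269.5 mm / 3948 years ≈ 0.068 mm per year.

0.068 mm per year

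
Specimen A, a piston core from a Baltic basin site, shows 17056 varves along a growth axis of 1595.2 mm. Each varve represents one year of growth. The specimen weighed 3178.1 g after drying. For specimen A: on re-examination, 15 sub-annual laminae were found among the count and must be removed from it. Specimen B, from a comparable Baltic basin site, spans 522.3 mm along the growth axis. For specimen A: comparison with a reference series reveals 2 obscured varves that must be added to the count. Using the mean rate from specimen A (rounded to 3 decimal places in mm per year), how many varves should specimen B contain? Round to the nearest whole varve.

5556 varves

Specimen A: true varve count = 17056 − 15 + 2 = 17043.
A: Extension rate ≈ 1595.2 / 17043 = 0.094 mm/yr.
B spans 522.3 / 0.094 = 5556.38 years ≈ 5556 varves.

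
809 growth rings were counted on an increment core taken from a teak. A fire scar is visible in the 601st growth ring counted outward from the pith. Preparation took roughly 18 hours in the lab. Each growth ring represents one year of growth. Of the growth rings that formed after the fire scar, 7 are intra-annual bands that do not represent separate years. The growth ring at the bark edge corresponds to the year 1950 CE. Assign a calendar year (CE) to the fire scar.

The fire scar sits at growth ring 601 from the pith, so 809 − 601 = 208 growth rings formed after it.
Removing the 7 false growth rings leaves 208 − 7 = 201 true growth rings beyond the fire scar.
Counting back 201 years from 1950 CE places the fire scar in 1950 − 201 = 1749 CE.

1749 CE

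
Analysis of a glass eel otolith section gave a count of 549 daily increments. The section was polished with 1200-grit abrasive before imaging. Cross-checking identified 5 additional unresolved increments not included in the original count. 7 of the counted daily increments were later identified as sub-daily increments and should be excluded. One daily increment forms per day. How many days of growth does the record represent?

547 days

Correcting the raw count gives 549 − 7 + 5 = 547 true daily increments.
At one daily increment per day, that is 547 days.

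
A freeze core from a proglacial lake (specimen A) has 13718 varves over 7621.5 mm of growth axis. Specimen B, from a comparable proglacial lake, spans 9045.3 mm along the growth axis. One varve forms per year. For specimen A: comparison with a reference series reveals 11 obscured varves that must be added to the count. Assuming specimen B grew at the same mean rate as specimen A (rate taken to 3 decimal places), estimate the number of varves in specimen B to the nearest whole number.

Specimen A: after corrections the count is 13718 + 11 = 13729 varves.
A: Mean rate = 7621.5 mm / 13729 years ≈ 0.555 mm per year.
Specimen B: 9045.3 mm / 0.555 mm per year = 16297.84 years ≈ 16298 varves.

16298 varves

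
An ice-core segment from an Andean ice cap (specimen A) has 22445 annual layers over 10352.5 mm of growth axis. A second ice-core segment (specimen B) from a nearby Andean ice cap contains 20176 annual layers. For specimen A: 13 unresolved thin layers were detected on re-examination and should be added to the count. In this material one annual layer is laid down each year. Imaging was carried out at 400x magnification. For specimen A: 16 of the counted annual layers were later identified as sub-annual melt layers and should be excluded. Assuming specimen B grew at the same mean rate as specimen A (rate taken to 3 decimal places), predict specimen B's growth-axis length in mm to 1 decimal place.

Specimen A: correcting the raw count gives 22445 − 16 + 13 = 22442 true annual layers.
A: Mean rate = 10352.5 mm / 22442 years ≈ 0.461 mm/year.
Length of B = 0.461 × 20176 = 9301.1 mm.

9301.1 mm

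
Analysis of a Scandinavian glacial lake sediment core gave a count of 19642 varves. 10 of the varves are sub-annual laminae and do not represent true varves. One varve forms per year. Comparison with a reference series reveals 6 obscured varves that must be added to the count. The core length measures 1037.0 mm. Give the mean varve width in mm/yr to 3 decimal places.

0.053 mm/yr

True varve count = 19642 − 10 + 6 = 19638.
Mean rate = 1037.0 mm / 19638 years ≈ 0.053 mm/yr.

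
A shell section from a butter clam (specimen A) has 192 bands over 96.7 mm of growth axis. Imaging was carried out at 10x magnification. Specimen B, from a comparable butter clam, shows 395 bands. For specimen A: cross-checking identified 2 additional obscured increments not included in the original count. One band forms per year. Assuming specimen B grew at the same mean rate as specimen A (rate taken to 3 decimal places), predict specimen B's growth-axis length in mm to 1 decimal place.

196.7 mm

Specimen A: correcting the raw count gives 192 + 2 = 194 true bands.
A: Extension rate ≈ 96.7 / 194 = 0.498 mm per year.
B's length ≈ 0.498 × 395 = 196.7 mm.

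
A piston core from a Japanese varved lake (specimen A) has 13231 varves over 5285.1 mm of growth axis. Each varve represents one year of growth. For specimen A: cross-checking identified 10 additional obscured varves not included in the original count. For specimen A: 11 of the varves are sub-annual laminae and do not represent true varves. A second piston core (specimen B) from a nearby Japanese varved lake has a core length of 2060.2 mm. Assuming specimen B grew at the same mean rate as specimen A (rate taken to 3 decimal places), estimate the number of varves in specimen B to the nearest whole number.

Specimen A: true varve count = 13231 − 11 + 10 = 13230.
A: Extension rate ≈ 5285.1 / 13230 = 0.399 mm/year.
B spans 2060.2 / 0.399 = 5163.41 years ≈ 5163 varves.

5163 varves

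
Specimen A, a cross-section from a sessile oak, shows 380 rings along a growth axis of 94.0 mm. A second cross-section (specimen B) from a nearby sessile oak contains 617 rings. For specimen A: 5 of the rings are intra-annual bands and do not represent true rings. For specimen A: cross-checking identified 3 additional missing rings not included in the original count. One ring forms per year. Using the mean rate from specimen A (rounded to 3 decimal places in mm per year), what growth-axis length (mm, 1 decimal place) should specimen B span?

Specimen A: after corrections the count is 380 − 5 + 3 = 378 rings.
A: 94.0 mm over 378 years gives 94.0 / 378 ≈ 0.249 mm/yr.
B's length ≈ 0.249 × 617 = 153.6 mm.

153.6 mm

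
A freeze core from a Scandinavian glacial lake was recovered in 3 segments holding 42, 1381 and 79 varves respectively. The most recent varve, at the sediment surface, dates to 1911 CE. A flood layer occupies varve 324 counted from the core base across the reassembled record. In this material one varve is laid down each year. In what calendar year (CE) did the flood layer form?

Total varves = 42 + 1381 + 79 = 1502.
1502 − 324 = 1178 varves lie beyond the flood layer toward the sediment surface.
The varve at the sediment surface is 1911 CE, so the flood layer dates to 1911 − 1178 = 733 CE.

733 CE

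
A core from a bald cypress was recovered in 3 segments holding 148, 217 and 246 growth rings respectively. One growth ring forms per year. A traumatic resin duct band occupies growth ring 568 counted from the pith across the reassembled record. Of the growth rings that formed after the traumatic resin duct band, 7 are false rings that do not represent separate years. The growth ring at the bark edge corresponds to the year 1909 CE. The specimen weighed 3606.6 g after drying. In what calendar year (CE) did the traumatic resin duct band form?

Total growth rings = 148 + 217 + 246 = 611.
Between growth ring 568 and the bark edge there are 611 − 568 = 43 growth rings.
Removing the 7 false growth rings leaves 43 − 7 = 36 true growth rings beyond the traumatic resin duct band.
Counting back 36 years from 1909 CE places the traumatic resin duct band in 1909 − 36 = 1873 CE.

1873 CE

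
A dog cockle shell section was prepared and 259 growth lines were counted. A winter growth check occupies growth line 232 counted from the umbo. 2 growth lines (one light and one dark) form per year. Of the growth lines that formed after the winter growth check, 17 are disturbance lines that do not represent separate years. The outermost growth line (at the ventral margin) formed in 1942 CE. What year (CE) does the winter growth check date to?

259 − 232 = 27 growth lines lie beyond the winter growth check toward the ventral margin.
Removing the 17 false growth lines leaves 27 − 17 = 10 true growth lines beyond the winter growth check.
With 2 growth lines per year, 10 / 2 = 5 years.
Counting back 5 years from 1942 CE places the winter growth check in 1942 − 5 = 1937 CE.

1937 CE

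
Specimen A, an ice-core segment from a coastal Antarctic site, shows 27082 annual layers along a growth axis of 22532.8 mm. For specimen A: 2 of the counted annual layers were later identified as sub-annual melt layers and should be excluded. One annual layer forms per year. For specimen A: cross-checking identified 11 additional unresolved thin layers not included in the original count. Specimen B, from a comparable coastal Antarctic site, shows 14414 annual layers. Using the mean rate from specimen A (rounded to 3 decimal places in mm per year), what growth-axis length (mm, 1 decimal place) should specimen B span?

Specimen A: adjusted count: 27082 − 2 + 11 = 27091 annual layers.
A: Extension rate ≈ 22532.8 / 27091 = 0.832 mm/year.
For B, 0.832 mm/year × 14414 years = 11992.4 mm.

11992.4 mm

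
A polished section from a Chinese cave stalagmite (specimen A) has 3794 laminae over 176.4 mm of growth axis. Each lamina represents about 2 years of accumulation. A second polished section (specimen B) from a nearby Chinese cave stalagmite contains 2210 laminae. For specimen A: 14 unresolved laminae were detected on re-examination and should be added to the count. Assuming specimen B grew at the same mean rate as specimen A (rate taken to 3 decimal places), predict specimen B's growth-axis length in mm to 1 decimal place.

Specimen A: correcting the raw count gives 3794 + 14 = 3808 true laminae.
Specimen A: at 2 years per lamina, 3808 × 2 = 7616 years.
A: Mean rate = 176.4 mm / 7616 years ≈ 0.023 mm/year.
Specimen B: at 2 years per lamina, 2210 × 2 = 4420 years. Length of B = 0.023 × 4420 = 101.7 mm.

101.7 mm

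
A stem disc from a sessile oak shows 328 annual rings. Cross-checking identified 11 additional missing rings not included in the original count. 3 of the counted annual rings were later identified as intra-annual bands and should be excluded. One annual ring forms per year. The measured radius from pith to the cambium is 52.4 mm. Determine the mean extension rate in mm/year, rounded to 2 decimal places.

0.16 mm/year

True annual ring count = 328 − 3 + 11 = 336.
Mean rate = 52.4 mm / 336 years ≈ 0.16 mm/year.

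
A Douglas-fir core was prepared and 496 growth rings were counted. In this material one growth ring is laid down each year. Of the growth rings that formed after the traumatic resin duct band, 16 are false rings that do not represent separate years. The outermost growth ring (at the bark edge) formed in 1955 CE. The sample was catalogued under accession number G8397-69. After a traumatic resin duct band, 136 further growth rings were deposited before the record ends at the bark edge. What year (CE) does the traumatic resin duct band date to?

136 growth rings formed after the traumatic resin duct band.
Excluding 16 false growth rings: 136 − 16 = 120.
1955 − 120 = 1835 CE.

1835 CE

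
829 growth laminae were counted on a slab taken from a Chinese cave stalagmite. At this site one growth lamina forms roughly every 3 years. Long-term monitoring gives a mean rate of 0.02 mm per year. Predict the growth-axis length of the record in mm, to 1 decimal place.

Multiplying by 3 years per growth lamina: 829 × 3 = 2487 years.
Predicted length = 0.02 mm/year × 2487 years = 49.7 mm.

49.7 mm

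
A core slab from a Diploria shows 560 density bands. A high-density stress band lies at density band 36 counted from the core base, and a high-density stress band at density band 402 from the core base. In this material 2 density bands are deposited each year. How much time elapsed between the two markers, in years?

183 yr

The two markers are separated by 402 − 36 = 366 density bands.
Dividing by 2 density bands per year: 366 / 2 = 183 years.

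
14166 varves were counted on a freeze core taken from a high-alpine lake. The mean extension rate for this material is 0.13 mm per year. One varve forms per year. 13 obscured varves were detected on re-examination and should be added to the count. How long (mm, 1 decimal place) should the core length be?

1843.3 mm

After corrections the count is 14166 + 13 = 14179 varves.
Length ≈ 0.13 × 14179 = 1843.3 mm.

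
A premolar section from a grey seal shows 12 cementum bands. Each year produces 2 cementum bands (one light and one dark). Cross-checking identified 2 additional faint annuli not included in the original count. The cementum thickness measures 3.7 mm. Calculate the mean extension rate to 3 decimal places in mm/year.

Correcting the raw count gives 12 + 2 = 14 true cementum bands.
14 cementum bands at 2 per year is 14 / 2 = 7 years.
Mean rate = 3.7 mm / 7 years ≈ 0.529 mm/year.

0.529 mm/year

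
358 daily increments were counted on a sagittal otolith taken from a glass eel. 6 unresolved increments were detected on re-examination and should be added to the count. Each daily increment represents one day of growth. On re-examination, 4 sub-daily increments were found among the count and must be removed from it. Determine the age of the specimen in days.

Adjusted count: 358 − 4 + 6 = 360 daily increments.
At one daily increment per day, that is 360 days.

360 days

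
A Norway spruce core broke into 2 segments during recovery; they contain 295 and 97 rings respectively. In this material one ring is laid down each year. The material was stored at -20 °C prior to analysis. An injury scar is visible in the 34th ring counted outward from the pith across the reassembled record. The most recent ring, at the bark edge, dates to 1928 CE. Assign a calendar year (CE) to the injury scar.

1570 CE

Total rings = 295 + 97 = 392.
The injury scar sits at ring 34 from the pith, so 392 − 34 = 358 rings formed after it.
Counting back 358 years from 1928 CE places the injury scar in 1928 − 358 = 1570 CE.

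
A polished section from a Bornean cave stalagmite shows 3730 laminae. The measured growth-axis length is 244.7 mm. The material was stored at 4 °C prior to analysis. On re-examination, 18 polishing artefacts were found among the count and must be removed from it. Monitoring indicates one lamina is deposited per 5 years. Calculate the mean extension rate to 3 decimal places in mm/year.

0.013 mm/year

After corrections the count is 3730 − 18 = 3712 laminae.
At 5 years per lamina, 3712 × 5 = 18560 years.
Extension rate ≈ 244.7 / 18560 = 0.013 mm/year.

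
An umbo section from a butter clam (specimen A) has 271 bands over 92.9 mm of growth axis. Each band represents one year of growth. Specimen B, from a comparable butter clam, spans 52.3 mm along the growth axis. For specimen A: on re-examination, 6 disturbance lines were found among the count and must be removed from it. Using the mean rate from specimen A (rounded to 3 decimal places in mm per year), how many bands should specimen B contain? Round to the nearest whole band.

Specimen A: true band count = 271 − 6 = 265.
A: Mean rate = 92.9 mm / 265 years ≈ 0.351 mm/yr.
B spans 52.3 / 0.351 = 149.00 years ≈ 149 bands.

149 bands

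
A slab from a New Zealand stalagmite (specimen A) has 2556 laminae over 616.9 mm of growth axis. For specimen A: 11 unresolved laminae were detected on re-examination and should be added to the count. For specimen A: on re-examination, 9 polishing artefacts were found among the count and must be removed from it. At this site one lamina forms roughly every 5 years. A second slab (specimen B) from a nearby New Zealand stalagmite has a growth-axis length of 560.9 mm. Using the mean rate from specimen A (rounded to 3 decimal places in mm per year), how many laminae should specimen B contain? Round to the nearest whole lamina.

2337 laminae

Specimen A: correcting the raw count gives 2556 − 9 + 11 = 2558 true laminae.
Specimen A: 2558 laminae at 5 years each span 2558 × 5 = 12790 years.
A: 616.9 mm over 12790 years gives 616.9 / 12790 ≈ 0.048 mm/year.
For B, 560.9 / 0.048 = 11685.42 years; at 5 years per lamina that is 11685.42 / 5 ≈ 2337 laminae.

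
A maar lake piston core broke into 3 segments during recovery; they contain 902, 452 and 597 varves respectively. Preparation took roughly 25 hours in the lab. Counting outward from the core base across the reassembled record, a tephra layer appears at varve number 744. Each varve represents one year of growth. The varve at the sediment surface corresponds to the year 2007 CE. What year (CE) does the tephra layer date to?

800 CE

Total varves = 902 + 452 + 597 = 1951.
1951 − 744 = 1207 varves lie beyond the tephra layer toward the sediment surface.
Counting back 1207 years from 2007 CE places the tephra layer in 2007 − 1207 = 800 CE.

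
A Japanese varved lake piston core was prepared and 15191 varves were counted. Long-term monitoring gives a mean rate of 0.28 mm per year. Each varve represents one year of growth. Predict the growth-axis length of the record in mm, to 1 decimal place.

15191 years of growth are recorded.
Predicted length = 0.28 mm/year × 15191 years = 4253.5 mm.

4253.5 mm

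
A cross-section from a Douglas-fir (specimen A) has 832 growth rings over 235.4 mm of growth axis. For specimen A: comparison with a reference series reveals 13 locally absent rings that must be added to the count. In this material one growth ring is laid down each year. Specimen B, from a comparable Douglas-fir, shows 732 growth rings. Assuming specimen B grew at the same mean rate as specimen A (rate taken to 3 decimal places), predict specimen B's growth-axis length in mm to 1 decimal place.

204.2 mm

Specimen A: adjusted count: 832 + 13 = 845 growth rings.
A: Mean rate = 235.4 mm / 845 years ≈ 0.279 mm/yr.
For B, 0.279 mm/year × 732 years = 204.2 mm.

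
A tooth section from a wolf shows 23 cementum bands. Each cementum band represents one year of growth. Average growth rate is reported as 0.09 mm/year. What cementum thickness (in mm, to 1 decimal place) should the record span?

2.1 mm

23 years of growth are recorded.
23 years at 0.09 mm/year gives 0.09 × 23 = 2.1 mm.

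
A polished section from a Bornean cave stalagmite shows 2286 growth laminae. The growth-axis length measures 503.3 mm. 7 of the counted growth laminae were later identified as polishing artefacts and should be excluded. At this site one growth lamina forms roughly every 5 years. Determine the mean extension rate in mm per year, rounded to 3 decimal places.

0.044 mm per year

After corrections the count is 2286 − 7 = 2279 growth laminae.
2279 growth laminae at 5 years each span 2279 × 5 = 11395 years.
Extension rate ≈ 503.3 / 11395 = 0.044 mm per year.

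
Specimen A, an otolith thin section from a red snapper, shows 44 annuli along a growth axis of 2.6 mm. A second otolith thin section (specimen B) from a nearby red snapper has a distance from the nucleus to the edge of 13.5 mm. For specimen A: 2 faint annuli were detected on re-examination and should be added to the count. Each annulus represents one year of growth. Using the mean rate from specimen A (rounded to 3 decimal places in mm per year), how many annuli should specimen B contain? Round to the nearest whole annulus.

237 annuli

Specimen A: after corrections the count is 44 + 2 = 46 annuli.
A: Mean rate = 2.6 mm / 46 years ≈ 0.057 mm per year.
Specimen B: 13.5 mm / 0.057 mm per year = 236.84 years ≈ 237 annuli.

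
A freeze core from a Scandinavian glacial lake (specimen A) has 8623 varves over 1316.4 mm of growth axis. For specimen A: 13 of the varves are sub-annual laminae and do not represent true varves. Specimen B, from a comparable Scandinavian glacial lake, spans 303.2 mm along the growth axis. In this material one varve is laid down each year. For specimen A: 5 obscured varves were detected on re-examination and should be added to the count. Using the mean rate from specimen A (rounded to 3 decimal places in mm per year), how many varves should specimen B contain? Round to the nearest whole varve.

Specimen A: after corrections the count is 8623 − 13 + 5 = 8615 varves.
A: 1316.4 mm over 8615 years gives 1316.4 / 8615 ≈ 0.153 mm/year.
B spans 303.2 / 0.153 = 1981.70 years ≈ 1982 varves.

1982 varves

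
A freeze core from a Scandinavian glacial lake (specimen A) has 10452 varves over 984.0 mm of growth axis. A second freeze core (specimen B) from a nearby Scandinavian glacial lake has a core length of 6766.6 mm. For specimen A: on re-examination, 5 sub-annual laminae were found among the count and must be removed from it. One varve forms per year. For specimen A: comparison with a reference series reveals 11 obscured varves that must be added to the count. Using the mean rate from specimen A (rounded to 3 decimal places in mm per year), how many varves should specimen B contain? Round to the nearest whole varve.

Specimen A: correcting the raw count gives 10452 − 5 + 11 = 10458 true varves.
A: Extension rate ≈ 984.0 / 10458 = 0.094 mm/year.
Specimen B: 6766.6 mm / 0.094 mm per year = 71985.11 years ≈ 71985 varves.

71985 varves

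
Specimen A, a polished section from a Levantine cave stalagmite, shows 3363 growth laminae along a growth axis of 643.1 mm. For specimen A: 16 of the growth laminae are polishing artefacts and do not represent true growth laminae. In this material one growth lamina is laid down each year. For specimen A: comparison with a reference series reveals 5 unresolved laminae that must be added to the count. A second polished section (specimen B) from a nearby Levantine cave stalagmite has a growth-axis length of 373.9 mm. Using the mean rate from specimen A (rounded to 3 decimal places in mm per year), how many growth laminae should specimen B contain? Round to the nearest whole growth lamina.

Specimen A: adjusted count: 3363 − 16 + 5 = 3352 growth laminae.
A: 643.1 mm over 3352 years gives 643.1 / 3352 ≈ 0.192 mm/yr.
For B, 373.9 / 0.192 = 1947.40 years ≈ 1947 growth laminae.

1947 growth laminae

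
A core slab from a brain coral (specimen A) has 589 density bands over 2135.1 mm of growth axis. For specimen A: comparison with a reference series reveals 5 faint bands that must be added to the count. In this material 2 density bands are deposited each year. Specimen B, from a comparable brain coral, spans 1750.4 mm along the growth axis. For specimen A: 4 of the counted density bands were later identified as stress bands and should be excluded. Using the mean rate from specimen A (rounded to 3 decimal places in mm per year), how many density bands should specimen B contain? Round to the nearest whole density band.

484 density bands

Specimen A: after corrections the count is 589 − 4 + 5 = 590 density bands.
Specimen A: dividing by 2 density bands per year: 590 / 2 = 295 years.
A: 2135.1 mm over 295 years gives 2135.1 / 295 ≈ 7.238 mm/yr.
Specimen B: 1750.4 mm / 7.238 mm per year = 241.83 years; at 2 density bands per year that is 241.83 × 2 ≈ 484 density bands.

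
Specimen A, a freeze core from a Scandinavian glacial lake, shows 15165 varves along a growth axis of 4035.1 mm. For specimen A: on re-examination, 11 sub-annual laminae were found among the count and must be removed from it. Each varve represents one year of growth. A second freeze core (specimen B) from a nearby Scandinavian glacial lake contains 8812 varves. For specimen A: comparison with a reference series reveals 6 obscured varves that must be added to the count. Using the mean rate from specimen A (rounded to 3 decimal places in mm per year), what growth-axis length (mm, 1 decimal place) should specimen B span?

Specimen A: after corrections the count is 15165 − 11 + 6 = 15160 varves.
A: Extension rate ≈ 4035.1 / 15160 = 0.266 mm/yr.
B's length ≈ 0.266 × 8812 = 2344.0 mm.

2344.0 mm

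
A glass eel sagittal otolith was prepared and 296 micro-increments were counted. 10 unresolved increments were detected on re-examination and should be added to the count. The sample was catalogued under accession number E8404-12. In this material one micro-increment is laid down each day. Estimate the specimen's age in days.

True micro-increment count = 296 + 10 = 306.
At one micro-increment per day, that is 306 days.

306 days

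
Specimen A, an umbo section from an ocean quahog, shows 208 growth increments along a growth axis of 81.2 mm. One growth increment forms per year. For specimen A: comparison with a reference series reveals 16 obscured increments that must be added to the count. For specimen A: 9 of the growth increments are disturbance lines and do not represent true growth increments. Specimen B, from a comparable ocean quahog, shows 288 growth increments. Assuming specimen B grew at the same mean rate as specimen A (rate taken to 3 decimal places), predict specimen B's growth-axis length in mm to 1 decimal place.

Specimen A: adjusted count: 208 − 9 + 16 = 215 growth increments.
A: Extension rate ≈ 81.2 / 215 = 0.378 mm/yr.
B's length ≈ 0.378 × 288 = 108.9 mm.

108.9 mm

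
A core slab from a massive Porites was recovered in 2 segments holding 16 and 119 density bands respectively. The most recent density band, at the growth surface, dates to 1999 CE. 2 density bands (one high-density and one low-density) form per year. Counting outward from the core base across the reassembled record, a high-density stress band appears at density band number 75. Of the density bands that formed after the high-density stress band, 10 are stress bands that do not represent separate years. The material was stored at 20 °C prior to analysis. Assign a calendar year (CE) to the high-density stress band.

Total density bands = 16 + 119 = 135.
135 − 75 = 60 density bands lie beyond the high-density stress band toward the growth surface.
Removing the 10 false density bands leaves 60 − 10 = 50 true density bands beyond the high-density stress band.
Dividing by 2 density bands per year: 50 / 2 = 25 years.
1999 − 25 = 1974 CE.

1974 CE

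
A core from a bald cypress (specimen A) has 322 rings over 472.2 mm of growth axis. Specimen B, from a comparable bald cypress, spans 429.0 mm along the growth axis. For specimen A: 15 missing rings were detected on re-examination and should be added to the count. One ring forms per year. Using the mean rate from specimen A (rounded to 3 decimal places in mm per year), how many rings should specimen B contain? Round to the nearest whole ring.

306 rings

Specimen A: after corrections the count is 322 + 15 = 337 rings.
A: 472.2 mm over 337 years gives 472.2 / 337 ≈ 1.401 mm/yr.
B spans 429.0 / 1.401 = 306.21 years ≈ 306 rings.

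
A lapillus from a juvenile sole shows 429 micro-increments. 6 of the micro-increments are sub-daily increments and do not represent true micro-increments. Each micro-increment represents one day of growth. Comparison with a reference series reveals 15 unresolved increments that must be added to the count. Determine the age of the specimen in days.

Correcting the raw count gives 429 − 6 + 15 = 438 true micro-increments.
With a one-to-one micro-increment periodicity this is 438 days.

438 days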